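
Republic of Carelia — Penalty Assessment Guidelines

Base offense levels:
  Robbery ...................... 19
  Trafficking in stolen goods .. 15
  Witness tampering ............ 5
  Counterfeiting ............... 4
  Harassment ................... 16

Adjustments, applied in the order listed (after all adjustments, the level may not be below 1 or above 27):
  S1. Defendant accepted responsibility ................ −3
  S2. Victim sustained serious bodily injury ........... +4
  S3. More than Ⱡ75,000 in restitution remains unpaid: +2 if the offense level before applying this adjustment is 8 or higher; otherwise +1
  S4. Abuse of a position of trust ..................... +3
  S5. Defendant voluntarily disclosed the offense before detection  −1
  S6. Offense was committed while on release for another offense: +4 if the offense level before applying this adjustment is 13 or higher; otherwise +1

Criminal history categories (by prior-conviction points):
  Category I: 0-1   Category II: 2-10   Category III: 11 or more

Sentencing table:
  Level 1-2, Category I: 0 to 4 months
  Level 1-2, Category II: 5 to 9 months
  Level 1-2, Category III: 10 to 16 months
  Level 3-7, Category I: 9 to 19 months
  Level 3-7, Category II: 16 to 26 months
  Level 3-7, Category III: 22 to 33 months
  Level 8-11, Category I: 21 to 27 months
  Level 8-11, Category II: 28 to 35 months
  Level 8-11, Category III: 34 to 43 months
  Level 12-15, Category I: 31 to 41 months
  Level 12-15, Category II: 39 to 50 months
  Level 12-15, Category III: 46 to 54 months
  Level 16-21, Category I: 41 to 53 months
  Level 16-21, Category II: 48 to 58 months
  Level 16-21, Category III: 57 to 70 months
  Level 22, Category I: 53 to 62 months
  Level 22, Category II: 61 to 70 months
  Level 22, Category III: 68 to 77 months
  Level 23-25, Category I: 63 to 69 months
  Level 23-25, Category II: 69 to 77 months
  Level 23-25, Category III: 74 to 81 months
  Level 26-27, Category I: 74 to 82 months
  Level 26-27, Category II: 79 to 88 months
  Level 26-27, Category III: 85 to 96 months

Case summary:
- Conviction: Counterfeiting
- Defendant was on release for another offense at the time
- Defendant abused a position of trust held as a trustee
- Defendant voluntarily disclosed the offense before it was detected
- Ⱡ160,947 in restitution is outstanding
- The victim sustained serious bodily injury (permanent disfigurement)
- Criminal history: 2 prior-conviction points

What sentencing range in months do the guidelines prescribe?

Base offense level for counterfeiting: 4.
S1 does not apply.
S2 applies: 4 + 4 = 8.
S3 applies (level before this adjustment is 8 ≥ 8, so +2): 8 + 2 = 10.
S4 applies: 10 + 3 = 13.
S5 applies: 13 − 1 = 12.
S6 applies (level before this adjustment is 12 < 13, so +1): 12 + 1 = 13.
Final offense level: 13.
Criminal history: 2 prior points → Category II (2-10).
Level 13 falls in the 12-15 band.
Grid: Level 12-15 × Category II = 39-50 months.

39-50 months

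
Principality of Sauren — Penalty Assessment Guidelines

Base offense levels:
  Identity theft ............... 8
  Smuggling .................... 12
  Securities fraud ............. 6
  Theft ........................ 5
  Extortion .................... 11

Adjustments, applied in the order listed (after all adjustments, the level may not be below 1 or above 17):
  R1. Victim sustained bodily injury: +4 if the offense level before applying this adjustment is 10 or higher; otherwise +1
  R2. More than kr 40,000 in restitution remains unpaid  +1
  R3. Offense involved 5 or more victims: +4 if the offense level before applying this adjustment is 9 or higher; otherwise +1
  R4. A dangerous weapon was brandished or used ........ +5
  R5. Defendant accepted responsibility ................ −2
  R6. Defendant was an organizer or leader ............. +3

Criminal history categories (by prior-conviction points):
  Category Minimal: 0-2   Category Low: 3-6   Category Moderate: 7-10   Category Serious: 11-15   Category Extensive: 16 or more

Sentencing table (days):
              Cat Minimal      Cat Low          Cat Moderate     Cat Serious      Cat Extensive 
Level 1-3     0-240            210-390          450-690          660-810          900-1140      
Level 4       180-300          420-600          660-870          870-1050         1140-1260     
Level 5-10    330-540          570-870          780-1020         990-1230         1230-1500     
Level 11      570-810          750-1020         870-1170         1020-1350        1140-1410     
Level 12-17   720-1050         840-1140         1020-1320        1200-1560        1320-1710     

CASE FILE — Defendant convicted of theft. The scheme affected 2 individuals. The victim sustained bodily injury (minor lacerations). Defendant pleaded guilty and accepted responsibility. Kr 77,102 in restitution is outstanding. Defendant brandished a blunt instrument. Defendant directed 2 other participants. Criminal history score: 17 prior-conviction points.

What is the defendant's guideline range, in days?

Base offense level for theft: 5.
R1 applies (level before this adjustment is 5 < 10, so +1): 5 + 1 = 6.
R2 applies: 6 + 1 = 7.
R3 does not apply.
R4 applies: 7 + 5 = 12.
R5 applies: 12 − 2 = 10.
R6 applies: 10 + 3 = 13.
Final offense level: 13.
Criminal history: 17 prior points → Category Extensive (16+).
Level 13 falls in the 12-17 band.
Grid: Level 12-17 × Category Extensive = 1320-1710 days.

1320-1710 days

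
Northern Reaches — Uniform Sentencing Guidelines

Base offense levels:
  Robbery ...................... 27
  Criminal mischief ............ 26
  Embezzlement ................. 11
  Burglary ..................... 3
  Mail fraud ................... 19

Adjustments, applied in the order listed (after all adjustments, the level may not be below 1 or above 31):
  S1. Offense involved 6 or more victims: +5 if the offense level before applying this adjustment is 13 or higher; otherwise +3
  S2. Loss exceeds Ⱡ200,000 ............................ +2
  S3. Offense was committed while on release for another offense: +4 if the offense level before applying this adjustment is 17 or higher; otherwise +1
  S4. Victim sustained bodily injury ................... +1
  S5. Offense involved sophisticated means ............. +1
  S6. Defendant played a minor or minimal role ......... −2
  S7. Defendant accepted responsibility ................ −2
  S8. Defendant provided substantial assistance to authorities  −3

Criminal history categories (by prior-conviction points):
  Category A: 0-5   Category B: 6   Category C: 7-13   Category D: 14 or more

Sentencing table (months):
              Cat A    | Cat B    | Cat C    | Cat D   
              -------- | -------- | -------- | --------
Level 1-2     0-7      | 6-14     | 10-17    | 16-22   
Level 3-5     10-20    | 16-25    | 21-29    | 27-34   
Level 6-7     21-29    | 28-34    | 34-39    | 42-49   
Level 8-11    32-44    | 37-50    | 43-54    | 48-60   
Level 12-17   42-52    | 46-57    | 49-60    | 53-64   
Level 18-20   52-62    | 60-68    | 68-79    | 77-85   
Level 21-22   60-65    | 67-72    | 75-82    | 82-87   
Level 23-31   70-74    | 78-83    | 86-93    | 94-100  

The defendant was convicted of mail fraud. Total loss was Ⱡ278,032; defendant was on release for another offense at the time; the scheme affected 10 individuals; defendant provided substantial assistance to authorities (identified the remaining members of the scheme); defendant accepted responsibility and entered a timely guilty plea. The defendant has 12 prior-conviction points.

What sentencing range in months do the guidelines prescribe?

86-93 months

Base offense level for mail fraud: 19.
S1 applies (level before this adjustment is 19 ≥ 13, so +5): 19 + 5 = 24.
S2 applies: 24 + 2 = 26.
S3 applies (level before this adjustment is 26 ≥ 17, so +4): 26 + 4 = 30.
S4 does not apply.
S7 applies: 30 − 2 = 28.
S8 applies: 28 − 3 = 25.
Final offense level: 25.
Criminal history: 12 prior points → Category C (7-13).
Level 25 falls in the 23-31 band.
Grid: Level 23-31 × Category C = 86-93 months.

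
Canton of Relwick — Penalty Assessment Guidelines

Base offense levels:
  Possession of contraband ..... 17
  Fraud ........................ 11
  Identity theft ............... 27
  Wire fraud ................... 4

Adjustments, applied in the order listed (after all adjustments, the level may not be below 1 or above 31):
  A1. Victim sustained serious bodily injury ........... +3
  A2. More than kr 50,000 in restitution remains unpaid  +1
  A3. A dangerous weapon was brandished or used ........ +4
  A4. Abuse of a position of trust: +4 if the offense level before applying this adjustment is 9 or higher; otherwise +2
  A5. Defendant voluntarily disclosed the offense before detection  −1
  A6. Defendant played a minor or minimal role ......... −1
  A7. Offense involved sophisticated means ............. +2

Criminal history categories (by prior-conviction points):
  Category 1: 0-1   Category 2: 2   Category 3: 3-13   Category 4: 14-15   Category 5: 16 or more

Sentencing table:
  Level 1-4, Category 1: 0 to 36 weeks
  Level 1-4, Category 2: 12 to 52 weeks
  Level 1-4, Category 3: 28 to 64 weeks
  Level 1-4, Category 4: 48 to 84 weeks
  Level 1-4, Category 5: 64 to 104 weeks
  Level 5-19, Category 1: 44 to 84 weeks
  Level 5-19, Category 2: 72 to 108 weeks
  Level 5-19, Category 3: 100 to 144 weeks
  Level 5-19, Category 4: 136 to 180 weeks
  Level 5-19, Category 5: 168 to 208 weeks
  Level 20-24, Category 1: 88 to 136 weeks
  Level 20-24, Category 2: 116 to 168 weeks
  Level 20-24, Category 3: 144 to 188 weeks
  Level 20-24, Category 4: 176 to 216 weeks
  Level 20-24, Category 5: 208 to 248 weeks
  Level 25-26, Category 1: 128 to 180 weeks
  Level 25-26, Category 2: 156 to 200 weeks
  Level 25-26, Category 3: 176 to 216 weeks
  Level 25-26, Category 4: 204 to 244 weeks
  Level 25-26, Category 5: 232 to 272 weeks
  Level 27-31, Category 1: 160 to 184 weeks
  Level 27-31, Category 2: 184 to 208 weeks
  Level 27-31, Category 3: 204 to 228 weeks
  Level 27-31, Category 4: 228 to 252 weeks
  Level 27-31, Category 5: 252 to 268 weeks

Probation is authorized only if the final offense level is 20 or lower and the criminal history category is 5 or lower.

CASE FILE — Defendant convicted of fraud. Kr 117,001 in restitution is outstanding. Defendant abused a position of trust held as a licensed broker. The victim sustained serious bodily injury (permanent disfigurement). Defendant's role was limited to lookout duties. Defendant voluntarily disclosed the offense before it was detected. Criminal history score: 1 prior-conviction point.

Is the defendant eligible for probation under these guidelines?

Base offense level for fraud: 11.
A1 applies: 11 + 3 = 14.
A2 applies: 14 + 1 = 15.
A4 applies (level before this adjustment is 15 ≥ 9, so +4): 15 + 4 = 19.
A5 applies: 19 − 1 = 18.
A6 applies: 18 − 1 = 17.
A7 does not apply.
Final offense level: 17.
Criminal history: 1 prior point → Category 1 (0-1).
Level 17 falls in the 5-19 band.
Grid: Level 5-19 × Category 1 = 44-84 weeks.
Probation check: level 17 ≤ 20 and category 1 ≤ 5 → eligible.

Yes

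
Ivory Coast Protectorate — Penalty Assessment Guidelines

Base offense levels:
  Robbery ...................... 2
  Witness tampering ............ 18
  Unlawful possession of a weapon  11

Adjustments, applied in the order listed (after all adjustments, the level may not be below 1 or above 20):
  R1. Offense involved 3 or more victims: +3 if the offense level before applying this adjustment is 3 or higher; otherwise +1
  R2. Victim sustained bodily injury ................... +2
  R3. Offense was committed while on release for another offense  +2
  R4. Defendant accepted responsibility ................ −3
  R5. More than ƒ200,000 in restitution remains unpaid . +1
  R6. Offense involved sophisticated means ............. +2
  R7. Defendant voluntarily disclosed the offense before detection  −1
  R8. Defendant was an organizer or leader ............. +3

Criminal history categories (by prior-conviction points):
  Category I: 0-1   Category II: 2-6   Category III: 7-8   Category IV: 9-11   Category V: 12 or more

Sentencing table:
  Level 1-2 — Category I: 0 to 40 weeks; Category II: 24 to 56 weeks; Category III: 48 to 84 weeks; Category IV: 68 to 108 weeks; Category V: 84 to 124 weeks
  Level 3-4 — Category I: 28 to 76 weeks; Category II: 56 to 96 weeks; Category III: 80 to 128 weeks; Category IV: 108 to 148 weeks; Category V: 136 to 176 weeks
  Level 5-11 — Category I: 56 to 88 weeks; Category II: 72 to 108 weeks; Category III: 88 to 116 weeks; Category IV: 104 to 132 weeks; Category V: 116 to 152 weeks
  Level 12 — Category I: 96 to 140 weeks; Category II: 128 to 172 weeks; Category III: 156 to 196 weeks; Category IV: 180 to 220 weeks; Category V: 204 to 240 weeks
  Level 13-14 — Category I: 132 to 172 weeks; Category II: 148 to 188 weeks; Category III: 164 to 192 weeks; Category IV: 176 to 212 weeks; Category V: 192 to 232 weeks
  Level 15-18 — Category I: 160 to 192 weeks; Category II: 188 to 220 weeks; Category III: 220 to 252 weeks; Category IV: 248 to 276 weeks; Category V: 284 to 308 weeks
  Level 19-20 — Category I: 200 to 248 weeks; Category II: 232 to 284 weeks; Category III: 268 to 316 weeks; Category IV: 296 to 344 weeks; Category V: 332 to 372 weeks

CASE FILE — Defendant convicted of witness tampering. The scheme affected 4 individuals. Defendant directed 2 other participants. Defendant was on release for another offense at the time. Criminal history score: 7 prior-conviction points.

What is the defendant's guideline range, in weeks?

Base offense level for witness tampering: 18.
R1 applies (level before this adjustment is 18 ≥ 3, so +3): 18 + 3 = 21.
R2 does not apply.
R3 applies: 21 + 2 = 23.
R4 does not apply.
R6 does not apply.
R8 applies: 23 + 3 = 26.
Level 26 exceeds the maximum of 20; capped at 20.
Final offense level: 20.
Criminal history: 7 prior points → Category III (7-8).
Level 20 falls in the 19-20 band.
Grid: Level 19-20 × Category III = 268-316 weeks.

268-316 weeks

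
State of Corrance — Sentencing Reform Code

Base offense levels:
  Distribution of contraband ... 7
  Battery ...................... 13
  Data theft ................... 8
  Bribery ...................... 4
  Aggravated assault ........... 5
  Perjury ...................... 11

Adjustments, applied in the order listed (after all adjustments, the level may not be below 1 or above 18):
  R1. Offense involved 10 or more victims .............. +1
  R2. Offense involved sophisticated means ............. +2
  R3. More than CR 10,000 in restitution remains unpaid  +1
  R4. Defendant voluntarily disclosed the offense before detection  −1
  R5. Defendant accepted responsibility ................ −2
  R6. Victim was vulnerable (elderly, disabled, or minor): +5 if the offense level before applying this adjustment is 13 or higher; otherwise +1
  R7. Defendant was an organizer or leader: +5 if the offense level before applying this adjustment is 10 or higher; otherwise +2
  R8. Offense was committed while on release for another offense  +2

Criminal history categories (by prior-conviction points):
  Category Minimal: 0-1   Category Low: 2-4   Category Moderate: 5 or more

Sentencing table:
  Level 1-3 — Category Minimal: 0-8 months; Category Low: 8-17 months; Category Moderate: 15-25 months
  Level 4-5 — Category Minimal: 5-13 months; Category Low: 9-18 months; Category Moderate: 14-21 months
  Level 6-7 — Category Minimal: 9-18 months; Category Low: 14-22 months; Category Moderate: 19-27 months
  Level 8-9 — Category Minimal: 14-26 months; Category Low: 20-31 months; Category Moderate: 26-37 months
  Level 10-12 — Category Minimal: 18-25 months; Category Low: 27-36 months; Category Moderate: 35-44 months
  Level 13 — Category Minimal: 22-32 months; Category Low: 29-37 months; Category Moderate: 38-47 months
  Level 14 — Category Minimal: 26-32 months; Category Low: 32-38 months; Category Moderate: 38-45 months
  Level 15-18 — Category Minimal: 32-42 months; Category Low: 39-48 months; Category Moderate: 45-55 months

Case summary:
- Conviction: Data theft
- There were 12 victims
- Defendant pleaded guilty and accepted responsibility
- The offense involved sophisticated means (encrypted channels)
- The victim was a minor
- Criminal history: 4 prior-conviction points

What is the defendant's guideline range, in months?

27-36 months

Base offense level for data theft: 8.
R1 applies: 8 + 1 = 9.
R2 applies: 9 + 2 = 11.
R4 does not apply.
R5 applies: 11 − 2 = 9.
R6 applies (level before this adjustment is 9 < 13, so +1): 9 + 1 = 10.
R7 does not apply.
Final offense level: 10.
Criminal history: 4 prior points → Category Low (2-4).
Level 10 falls in the 10-12 band.
Grid: Level 10-12 × Category Low = 27-36 months.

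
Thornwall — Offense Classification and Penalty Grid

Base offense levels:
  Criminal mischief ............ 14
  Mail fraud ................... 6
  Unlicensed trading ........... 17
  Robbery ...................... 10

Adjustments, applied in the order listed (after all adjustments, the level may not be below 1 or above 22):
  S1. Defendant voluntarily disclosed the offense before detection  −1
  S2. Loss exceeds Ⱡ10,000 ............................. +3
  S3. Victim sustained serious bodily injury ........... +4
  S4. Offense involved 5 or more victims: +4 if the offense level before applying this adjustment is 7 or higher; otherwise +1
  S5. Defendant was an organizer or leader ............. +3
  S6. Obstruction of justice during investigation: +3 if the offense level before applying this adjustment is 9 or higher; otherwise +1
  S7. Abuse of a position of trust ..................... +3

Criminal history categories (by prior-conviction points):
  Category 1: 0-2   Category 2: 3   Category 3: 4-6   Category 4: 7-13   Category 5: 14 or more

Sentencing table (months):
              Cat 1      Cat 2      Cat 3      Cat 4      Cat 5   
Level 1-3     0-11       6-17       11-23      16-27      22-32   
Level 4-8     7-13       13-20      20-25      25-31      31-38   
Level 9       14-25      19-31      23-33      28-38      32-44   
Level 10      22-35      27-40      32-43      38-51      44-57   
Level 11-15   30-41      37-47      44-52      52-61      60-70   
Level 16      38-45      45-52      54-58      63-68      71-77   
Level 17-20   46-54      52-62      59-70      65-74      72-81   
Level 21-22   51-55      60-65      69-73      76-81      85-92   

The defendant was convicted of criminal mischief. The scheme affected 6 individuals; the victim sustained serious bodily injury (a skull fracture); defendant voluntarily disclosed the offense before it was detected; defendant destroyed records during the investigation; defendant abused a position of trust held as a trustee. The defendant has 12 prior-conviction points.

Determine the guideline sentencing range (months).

76-81 months

Base offense level for criminal mischief: 14.
S1 applies: 14 − 1 = 13.
S2 does not apply.
S3 applies: 13 + 4 = 17.
S4 applies (level before this adjustment is 17 ≥ 7, so +4): 17 + 4 = 21.
S5 does not apply.
S6 applies (level before this adjustment is 21 ≥ 9, so +3): 21 + 3 = 24.
S7 applies: 24 + 3 = 27.
Level 27 exceeds the maximum of 22; capped at 22.
Final offense level: 22.
Criminal history: 12 prior points → Category 4 (7-13).
Level 22 falls in the 21-22 band.
Grid: Level 21-22 × Category 4 = 76-81 months.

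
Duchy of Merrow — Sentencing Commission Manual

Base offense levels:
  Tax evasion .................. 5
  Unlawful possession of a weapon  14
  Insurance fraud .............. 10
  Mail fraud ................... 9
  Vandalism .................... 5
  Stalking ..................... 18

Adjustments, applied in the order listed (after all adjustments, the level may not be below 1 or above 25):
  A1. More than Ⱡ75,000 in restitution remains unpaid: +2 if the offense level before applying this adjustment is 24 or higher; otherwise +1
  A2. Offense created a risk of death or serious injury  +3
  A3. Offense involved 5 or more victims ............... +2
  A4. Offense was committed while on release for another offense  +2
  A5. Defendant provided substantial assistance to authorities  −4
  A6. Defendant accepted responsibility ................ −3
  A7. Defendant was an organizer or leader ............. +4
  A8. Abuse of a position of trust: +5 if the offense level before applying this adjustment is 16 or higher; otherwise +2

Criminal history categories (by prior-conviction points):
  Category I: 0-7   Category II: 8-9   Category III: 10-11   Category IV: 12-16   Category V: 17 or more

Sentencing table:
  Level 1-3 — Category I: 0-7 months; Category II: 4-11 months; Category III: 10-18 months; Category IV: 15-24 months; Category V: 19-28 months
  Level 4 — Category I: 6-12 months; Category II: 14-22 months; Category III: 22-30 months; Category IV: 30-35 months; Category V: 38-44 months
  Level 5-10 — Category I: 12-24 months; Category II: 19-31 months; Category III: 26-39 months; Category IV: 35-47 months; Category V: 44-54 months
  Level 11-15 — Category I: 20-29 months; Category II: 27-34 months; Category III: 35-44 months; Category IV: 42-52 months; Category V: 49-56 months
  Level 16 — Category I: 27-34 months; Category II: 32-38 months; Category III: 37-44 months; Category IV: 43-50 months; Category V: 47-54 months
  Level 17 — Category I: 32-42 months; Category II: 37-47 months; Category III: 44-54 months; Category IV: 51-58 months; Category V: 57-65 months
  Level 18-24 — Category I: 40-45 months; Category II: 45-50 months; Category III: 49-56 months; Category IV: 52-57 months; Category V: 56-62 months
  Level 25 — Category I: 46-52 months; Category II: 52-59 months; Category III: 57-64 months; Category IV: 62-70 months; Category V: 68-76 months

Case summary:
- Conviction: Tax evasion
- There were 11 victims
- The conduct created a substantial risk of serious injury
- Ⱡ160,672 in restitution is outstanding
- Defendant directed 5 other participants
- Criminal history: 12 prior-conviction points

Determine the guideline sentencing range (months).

Base offense level for tax evasion: 5.
A1 applies (level before this adjustment is 5 < 24, so +1): 5 + 1 = 6.
A2 applies: 6 + 3 = 9.
A3 applies: 9 + 2 = 11.
A5 does not apply.
A6 does not apply.
A7 applies: 11 + 4 = 15.
Final offense level: 15.
Criminal history: 12 prior points → Category IV (12-16).
Level 15 falls in the 11-15 band.
Grid: Level 11-15 × Category IV = 42-52 months.

42-52 months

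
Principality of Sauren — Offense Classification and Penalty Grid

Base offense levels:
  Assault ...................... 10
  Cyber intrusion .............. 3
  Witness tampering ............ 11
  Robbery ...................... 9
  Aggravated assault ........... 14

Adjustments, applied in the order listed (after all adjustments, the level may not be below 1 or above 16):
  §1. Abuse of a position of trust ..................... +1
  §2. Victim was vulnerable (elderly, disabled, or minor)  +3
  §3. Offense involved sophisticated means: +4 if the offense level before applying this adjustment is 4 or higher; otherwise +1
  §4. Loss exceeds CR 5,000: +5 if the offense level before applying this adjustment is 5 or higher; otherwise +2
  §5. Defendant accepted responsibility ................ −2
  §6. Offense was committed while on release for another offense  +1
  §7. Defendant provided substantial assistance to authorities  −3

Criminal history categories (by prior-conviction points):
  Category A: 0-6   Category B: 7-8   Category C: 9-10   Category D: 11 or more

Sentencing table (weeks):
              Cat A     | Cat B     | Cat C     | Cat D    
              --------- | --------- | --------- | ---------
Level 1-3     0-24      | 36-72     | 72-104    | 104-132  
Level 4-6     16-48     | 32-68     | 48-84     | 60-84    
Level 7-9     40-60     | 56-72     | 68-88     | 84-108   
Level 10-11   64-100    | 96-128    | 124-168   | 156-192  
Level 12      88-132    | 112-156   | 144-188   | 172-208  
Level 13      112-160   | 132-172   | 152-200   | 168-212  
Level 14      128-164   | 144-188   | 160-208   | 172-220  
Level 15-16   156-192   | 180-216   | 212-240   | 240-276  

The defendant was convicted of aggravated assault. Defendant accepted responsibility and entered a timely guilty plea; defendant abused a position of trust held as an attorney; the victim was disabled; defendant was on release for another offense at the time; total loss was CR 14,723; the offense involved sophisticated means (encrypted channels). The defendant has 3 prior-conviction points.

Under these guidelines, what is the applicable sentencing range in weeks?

156-192 weeks

Base offense level for aggravated assault: 14.
§1 applies: 14 + 1 = 15.
§2 applies: 15 + 3 = 18.
§3 applies (level before this adjustment is 18 ≥ 4, so +4): 18 + 4 = 22.
§4 applies (level before this adjustment is 22 ≥ 5, so +5): 22 + 5 = 27.
§5 applies: 27 − 2 = 25.
§6 applies: 25 + 1 = 26.
Level 26 exceeds the maximum of 16; capped at 16.
Final offense level: 16.
Criminal history: 3 prior points → Category A (0-6).
Level 16 falls in the 15-16 band.
Grid: Level 15-16 × Category A = 156-192 weeks.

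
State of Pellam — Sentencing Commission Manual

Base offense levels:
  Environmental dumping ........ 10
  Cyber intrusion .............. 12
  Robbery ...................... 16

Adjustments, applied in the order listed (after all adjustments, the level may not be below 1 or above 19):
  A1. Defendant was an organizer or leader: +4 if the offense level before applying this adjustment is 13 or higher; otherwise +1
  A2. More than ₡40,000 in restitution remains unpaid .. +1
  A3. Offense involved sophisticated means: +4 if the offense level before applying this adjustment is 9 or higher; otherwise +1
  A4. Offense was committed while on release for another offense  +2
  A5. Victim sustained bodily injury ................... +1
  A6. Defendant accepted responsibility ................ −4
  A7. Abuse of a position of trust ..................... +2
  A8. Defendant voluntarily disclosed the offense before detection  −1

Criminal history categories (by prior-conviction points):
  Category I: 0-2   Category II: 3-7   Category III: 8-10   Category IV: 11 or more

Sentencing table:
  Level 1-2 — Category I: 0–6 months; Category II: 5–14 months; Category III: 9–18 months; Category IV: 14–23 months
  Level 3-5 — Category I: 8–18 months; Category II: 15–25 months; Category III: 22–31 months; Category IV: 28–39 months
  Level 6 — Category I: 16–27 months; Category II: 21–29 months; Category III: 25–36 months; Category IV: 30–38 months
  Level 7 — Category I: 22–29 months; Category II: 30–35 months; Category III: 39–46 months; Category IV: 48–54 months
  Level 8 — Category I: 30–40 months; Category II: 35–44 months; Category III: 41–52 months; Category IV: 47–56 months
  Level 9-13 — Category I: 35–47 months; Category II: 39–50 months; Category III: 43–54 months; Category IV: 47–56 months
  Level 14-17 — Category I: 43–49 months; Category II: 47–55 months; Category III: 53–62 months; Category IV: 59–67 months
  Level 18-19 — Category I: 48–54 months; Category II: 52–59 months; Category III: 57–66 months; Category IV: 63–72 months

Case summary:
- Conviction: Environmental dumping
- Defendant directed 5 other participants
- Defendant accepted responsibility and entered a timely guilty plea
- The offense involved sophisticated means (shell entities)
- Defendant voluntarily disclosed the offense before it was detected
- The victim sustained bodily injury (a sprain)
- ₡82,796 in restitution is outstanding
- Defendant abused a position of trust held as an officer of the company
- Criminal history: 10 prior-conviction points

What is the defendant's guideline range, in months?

Base offense level for environmental dumping: 10.
A1 applies (level before this adjustment is 10 < 13, so +1): 10 + 1 = 11.
A2 applies: 11 + 1 = 12.
A3 applies (level before this adjustment is 12 ≥ 9, so +4): 12 + 4 = 16.
A4 does not apply.
A5 applies: 16 + 1 = 17.
A6 applies: 17 − 4 = 13.
A7 applies: 13 + 2 = 15.
A8 applies: 15 − 1 = 14.
Final offense level: 14.
Criminal history: 10 prior points → Category III (8-10).
Level 14 falls in the 14-17 band.
Grid: Level 14-17 × Category III = 53-62 months.

53-62 months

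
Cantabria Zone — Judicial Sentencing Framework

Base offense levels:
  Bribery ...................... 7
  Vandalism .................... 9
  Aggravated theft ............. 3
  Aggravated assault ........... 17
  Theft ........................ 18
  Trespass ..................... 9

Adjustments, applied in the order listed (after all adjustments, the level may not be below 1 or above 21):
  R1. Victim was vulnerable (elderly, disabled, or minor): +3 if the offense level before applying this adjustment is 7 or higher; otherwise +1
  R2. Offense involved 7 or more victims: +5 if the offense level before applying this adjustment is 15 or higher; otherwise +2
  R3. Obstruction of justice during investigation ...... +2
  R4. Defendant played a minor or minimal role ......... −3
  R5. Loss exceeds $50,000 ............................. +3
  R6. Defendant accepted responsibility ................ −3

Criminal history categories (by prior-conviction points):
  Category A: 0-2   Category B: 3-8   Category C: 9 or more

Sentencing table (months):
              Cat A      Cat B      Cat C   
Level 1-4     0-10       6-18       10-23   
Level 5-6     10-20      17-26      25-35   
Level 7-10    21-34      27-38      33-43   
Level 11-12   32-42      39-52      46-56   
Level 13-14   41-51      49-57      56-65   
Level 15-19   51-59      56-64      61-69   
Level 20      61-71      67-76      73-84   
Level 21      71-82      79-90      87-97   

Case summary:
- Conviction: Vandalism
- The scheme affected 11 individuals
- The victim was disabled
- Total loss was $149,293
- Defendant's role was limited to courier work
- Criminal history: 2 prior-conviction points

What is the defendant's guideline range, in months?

41-51 months

Base offense level for vandalism: 9.
R1 applies (level before this adjustment is 9 ≥ 7, so +3): 9 + 3 = 12.
R2 applies (level before this adjustment is 12 < 15, so +2): 12 + 2 = 14.
R4 applies: 14 − 3 = 11.
R5 applies: 11 + 3 = 14.
R6 does not apply.
Final offense level: 14.
Criminal history: 2 prior points → Category A (0-2).
Level 14 falls in the 13-14 band.
Grid: Level 13-14 × Category A = 41-51 months.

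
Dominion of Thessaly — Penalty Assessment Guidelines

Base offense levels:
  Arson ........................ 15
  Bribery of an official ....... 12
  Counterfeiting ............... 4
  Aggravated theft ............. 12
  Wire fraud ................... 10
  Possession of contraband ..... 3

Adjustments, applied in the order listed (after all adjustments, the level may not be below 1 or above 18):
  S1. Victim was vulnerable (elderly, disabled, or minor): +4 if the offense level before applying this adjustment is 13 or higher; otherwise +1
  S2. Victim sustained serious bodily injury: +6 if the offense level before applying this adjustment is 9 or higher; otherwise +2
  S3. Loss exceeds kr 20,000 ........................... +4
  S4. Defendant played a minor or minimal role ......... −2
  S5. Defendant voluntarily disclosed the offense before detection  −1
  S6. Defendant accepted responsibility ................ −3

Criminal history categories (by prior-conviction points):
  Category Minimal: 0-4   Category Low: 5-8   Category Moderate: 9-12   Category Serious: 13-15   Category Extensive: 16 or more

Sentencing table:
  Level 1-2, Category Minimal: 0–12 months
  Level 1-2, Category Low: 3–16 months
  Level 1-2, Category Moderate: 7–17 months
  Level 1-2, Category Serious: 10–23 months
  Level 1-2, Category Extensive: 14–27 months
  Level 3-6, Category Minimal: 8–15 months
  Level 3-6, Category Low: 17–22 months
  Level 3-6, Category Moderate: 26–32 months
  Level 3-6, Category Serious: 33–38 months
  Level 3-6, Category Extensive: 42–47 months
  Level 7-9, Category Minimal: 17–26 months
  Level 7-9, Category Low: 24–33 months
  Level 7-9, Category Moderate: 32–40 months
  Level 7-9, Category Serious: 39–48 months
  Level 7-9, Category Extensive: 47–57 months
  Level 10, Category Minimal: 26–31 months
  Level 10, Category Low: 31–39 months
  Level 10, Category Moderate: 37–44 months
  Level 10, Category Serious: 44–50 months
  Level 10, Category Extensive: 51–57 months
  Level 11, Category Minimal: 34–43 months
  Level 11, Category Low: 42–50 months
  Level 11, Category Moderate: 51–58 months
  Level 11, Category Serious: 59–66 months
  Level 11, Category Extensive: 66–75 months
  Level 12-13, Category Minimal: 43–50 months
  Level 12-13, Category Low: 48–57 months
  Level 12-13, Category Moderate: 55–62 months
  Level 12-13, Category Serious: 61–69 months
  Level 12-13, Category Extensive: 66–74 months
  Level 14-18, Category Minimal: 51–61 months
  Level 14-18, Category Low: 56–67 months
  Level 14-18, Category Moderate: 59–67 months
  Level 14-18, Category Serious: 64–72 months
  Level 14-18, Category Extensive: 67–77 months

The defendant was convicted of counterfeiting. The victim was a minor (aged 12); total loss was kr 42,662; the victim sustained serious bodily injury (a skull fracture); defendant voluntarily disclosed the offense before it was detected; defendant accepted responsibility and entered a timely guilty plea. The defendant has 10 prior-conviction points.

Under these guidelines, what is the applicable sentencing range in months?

Base offense level for counterfeiting: 4.
S1 applies (level before this adjustment is 4 < 13, so +1): 4 + 1 = 5.
S2 applies (level before this adjustment is 5 < 9, so +2): 5 + 2 = 7.
S3 applies: 7 + 4 = 11.
S5 applies: 11 − 1 = 10.
S6 applies: 10 − 3 = 7.
Final offense level: 7.
Criminal history: 10 prior points → Category Moderate (9-12).
Level 7 falls in the 7-9 band.
Grid: Level 7-9 × Category Moderate = 32-40 months.

32-40 months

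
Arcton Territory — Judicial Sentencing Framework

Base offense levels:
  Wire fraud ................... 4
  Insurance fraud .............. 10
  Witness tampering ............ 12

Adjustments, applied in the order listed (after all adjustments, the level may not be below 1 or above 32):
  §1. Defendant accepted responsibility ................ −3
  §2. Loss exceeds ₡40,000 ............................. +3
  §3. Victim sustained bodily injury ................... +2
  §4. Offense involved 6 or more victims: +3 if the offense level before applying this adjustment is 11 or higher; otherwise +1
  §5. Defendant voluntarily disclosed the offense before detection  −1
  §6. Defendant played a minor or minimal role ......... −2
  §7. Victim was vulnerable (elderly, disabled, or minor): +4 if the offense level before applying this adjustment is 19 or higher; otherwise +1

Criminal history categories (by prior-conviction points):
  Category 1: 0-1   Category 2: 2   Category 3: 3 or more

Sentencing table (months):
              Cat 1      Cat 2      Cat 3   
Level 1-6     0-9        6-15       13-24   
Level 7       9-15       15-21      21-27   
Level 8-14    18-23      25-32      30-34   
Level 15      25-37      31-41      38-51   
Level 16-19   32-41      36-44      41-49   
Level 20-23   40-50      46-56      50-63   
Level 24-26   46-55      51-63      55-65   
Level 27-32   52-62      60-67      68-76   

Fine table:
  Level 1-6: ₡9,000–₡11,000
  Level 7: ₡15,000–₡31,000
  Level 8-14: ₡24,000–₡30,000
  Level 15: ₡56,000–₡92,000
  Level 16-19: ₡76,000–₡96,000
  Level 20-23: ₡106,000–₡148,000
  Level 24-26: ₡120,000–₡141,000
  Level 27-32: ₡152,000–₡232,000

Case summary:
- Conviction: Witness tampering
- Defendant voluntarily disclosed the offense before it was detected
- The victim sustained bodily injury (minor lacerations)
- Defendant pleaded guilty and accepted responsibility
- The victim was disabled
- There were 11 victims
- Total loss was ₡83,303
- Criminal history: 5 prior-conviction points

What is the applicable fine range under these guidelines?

Base offense level for witness tampering: 12.
§1 applies: 12 − 3 = 9.
§2 applies: 9 + 3 = 12.
§3 applies: 12 + 2 = 14.
§4 applies (level before this adjustment is 14 ≥ 11, so +3): 14 + 3 = 17.
§5 applies: 17 − 1 = 16.
§7 applies (level before this adjustment is 16 < 19, so +1): 16 + 1 = 17.
Final offense level: 17.
Level 17 falls in the 16-19 band.
Fine table: Level 16-19 → ₡76,000–₡96,000.

₡76,000–₡96,000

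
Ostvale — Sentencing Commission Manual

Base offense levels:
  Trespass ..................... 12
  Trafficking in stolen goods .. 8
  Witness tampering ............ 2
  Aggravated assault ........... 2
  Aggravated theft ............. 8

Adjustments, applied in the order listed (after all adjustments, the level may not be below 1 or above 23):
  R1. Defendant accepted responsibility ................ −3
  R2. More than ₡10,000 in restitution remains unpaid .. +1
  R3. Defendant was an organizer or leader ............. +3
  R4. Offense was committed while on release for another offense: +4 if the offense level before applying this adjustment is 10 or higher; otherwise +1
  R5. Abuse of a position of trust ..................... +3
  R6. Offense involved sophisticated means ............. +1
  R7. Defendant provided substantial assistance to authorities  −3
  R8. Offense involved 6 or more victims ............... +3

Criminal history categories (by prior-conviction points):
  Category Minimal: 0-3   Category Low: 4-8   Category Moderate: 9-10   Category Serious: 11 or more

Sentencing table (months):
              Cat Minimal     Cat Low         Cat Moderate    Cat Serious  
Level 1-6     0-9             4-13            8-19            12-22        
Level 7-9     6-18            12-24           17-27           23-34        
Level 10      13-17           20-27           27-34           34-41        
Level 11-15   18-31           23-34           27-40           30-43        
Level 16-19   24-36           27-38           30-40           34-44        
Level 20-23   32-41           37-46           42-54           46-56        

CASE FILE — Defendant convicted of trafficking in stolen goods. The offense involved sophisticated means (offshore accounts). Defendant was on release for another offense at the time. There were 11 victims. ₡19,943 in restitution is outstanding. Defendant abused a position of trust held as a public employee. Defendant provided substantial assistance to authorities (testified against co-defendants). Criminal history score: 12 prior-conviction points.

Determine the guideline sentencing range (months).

Base offense level for trafficking in stolen goods: 8.
R1 does not apply.
R2 applies: 8 + 1 = 9.
R3 does not apply.
R4 applies (level before this adjustment is 9 < 10, so +1): 9 + 1 = 10.
R5 applies: 10 + 3 = 13.
R6 applies: 13 + 1 = 14.
R7 applies: 14 − 3 = 11.
R8 applies: 11 + 3 = 14.
Final offense level: 14.
Criminal history: 12 prior points → Category Serious (11+).
Level 14 falls in the 11-15 band.
Grid: Level 11-15 × Category Serious = 30-43 months.

30-43 months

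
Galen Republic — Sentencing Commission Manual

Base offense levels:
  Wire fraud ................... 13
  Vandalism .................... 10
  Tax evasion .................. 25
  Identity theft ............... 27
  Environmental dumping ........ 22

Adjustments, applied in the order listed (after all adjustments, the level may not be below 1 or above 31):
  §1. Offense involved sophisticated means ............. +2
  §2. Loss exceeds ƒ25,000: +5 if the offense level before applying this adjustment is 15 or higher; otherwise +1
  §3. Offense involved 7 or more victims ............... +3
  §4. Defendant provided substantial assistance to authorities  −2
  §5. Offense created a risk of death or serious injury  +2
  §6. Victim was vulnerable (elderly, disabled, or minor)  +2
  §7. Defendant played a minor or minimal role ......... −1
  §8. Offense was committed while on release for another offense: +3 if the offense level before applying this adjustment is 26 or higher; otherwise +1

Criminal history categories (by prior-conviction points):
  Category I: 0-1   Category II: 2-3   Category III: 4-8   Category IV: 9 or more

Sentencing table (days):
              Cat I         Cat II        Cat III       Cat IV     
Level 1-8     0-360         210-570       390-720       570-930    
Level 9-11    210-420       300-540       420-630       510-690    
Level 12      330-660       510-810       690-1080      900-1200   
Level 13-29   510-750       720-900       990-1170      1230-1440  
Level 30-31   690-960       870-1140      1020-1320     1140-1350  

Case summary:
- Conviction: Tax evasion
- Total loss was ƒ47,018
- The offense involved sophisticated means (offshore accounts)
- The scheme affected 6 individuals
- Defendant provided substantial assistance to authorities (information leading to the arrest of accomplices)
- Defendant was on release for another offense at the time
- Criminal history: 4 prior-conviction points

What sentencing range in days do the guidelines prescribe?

1020-1320 days

Base offense level for tax evasion: 25.
§1 applies: 25 + 2 = 27.
§2 applies (level before this adjustment is 27 ≥ 15, so +5): 27 + 5 = 32.
§3 does not apply.
§4 applies: 32 − 2 = 30.
§5 does not apply.
§6 does not apply.
§8 applies (level before this adjustment is 30 ≥ 26, so +3): 30 + 3 = 33.
Level 33 exceeds the maximum of 31; capped at 31.
Final offense level: 31.
Criminal history: 4 prior points → Category III (4-8).
Level 31 falls in the 30-31 band.
Grid: Level 30-31 × Category III = 1020-1320 days.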